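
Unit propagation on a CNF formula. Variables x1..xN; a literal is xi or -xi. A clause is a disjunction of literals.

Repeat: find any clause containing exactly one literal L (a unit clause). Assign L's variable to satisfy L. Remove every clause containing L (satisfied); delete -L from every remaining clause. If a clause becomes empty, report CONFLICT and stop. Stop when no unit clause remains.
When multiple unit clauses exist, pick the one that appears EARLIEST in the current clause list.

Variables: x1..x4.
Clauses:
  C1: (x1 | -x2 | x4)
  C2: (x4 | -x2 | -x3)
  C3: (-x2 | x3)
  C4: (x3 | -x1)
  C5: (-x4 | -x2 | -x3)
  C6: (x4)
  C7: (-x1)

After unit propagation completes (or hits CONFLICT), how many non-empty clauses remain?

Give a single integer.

Answer: 2

Derivation:
unit clause [4] forces x4=T; simplify:
  drop -4 from [-4, -2, -3] -> [-2, -3]
  satisfied 3 clause(s); 4 remain; assigned so far: [4]
unit clause [-1] forces x1=F; simplify:
  satisfied 2 clause(s); 2 remain; assigned so far: [1, 4]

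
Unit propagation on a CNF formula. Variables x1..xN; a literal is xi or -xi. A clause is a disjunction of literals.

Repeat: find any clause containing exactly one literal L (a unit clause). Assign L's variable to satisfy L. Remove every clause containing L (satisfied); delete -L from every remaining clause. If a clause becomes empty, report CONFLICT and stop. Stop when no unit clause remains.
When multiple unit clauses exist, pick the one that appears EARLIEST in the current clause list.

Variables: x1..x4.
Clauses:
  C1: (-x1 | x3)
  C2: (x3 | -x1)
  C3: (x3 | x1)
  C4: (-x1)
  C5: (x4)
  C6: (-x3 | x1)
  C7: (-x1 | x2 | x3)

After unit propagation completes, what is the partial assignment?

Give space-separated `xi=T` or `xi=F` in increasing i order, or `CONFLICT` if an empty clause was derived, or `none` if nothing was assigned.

Answer: CONFLICT

Derivation:
unit clause [-1] forces x1=F; simplify:
  drop 1 from [3, 1] -> [3]
  drop 1 from [-3, 1] -> [-3]
  satisfied 4 clause(s); 3 remain; assigned so far: [1]
unit clause [3] forces x3=T; simplify:
  drop -3 from [-3] -> [] (empty!)
  satisfied 1 clause(s); 2 remain; assigned so far: [1, 3]
CONFLICT (empty clause)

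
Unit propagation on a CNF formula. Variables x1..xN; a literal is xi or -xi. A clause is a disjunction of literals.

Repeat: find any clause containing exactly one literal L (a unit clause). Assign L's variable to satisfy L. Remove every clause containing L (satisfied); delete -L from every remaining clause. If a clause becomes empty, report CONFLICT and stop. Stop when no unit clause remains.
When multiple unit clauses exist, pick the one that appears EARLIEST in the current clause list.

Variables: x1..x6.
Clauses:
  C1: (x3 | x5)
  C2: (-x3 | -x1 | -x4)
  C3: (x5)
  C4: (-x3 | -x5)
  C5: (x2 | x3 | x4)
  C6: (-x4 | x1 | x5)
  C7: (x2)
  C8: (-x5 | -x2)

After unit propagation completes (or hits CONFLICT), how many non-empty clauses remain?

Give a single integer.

unit clause [5] forces x5=T; simplify:
  drop -5 from [-3, -5] -> [-3]
  drop -5 from [-5, -2] -> [-2]
  satisfied 3 clause(s); 5 remain; assigned so far: [5]
unit clause [-3] forces x3=F; simplify:
  drop 3 from [2, 3, 4] -> [2, 4]
  satisfied 2 clause(s); 3 remain; assigned so far: [3, 5]
unit clause [2] forces x2=T; simplify:
  drop -2 from [-2] -> [] (empty!)
  satisfied 2 clause(s); 1 remain; assigned so far: [2, 3, 5]
CONFLICT (empty clause)

Answer: 0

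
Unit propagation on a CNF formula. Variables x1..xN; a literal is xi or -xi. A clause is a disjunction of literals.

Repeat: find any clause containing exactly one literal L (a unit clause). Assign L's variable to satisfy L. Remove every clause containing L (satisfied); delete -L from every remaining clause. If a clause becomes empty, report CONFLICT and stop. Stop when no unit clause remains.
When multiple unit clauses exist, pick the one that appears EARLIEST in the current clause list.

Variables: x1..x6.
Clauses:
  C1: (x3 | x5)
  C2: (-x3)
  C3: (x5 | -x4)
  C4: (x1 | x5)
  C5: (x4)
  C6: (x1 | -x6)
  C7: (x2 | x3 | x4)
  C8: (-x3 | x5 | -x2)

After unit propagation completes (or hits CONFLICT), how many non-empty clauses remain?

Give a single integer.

unit clause [-3] forces x3=F; simplify:
  drop 3 from [3, 5] -> [5]
  drop 3 from [2, 3, 4] -> [2, 4]
  satisfied 2 clause(s); 6 remain; assigned so far: [3]
unit clause [5] forces x5=T; simplify:
  satisfied 3 clause(s); 3 remain; assigned so far: [3, 5]
unit clause [4] forces x4=T; simplify:
  satisfied 2 clause(s); 1 remain; assigned so far: [3, 4, 5]

Answer: 1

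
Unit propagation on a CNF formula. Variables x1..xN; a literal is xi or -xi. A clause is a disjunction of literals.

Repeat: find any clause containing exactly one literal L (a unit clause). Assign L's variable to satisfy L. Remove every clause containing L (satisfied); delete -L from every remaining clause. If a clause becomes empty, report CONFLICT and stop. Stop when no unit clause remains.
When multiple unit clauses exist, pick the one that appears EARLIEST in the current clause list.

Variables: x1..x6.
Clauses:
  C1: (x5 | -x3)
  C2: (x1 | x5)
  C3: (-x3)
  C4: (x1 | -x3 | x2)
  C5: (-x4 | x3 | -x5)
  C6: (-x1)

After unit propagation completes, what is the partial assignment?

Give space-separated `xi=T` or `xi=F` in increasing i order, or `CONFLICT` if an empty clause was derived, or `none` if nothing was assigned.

Answer: x1=F x3=F x4=F x5=T

Derivation:
unit clause [-3] forces x3=F; simplify:
  drop 3 from [-4, 3, -5] -> [-4, -5]
  satisfied 3 clause(s); 3 remain; assigned so far: [3]
unit clause [-1] forces x1=F; simplify:
  drop 1 from [1, 5] -> [5]
  satisfied 1 clause(s); 2 remain; assigned so far: [1, 3]
unit clause [5] forces x5=T; simplify:
  drop -5 from [-4, -5] -> [-4]
  satisfied 1 clause(s); 1 remain; assigned so far: [1, 3, 5]
unit clause [-4] forces x4=F; simplify:
  satisfied 1 clause(s); 0 remain; assigned so far: [1, 3, 4, 5]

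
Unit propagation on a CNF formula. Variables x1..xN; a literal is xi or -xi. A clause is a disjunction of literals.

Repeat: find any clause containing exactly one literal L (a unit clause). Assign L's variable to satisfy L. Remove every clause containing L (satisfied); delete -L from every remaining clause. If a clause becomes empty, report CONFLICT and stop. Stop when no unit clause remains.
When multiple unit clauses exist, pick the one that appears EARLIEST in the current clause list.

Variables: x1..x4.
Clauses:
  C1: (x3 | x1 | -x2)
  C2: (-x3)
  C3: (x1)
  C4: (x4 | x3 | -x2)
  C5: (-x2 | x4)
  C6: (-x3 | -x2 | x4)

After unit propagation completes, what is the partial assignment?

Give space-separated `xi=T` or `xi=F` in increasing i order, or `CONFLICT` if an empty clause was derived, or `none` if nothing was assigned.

Answer: x1=T x3=F

Derivation:
unit clause [-3] forces x3=F; simplify:
  drop 3 from [3, 1, -2] -> [1, -2]
  drop 3 from [4, 3, -2] -> [4, -2]
  satisfied 2 clause(s); 4 remain; assigned so far: [3]
unit clause [1] forces x1=T; simplify:
  satisfied 2 clause(s); 2 remain; assigned so far: [1, 3]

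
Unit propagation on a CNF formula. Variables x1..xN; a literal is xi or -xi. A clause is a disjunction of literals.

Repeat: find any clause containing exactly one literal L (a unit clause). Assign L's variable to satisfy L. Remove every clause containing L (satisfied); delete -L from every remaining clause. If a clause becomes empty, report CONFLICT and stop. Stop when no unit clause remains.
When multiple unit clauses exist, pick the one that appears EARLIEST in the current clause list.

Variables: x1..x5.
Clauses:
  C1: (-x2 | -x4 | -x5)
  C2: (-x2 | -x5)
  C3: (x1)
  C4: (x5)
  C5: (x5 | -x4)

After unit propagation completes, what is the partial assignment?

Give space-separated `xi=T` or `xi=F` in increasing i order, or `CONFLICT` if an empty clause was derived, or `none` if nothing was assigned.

Answer: x1=T x2=F x5=T

Derivation:
unit clause [1] forces x1=T; simplify:
  satisfied 1 clause(s); 4 remain; assigned so far: [1]
unit clause [5] forces x5=T; simplify:
  drop -5 from [-2, -4, -5] -> [-2, -4]
  drop -5 from [-2, -5] -> [-2]
  satisfied 2 clause(s); 2 remain; assigned so far: [1, 5]
unit clause [-2] forces x2=F; simplify:
  satisfied 2 clause(s); 0 remain; assigned so far: [1, 2, 5]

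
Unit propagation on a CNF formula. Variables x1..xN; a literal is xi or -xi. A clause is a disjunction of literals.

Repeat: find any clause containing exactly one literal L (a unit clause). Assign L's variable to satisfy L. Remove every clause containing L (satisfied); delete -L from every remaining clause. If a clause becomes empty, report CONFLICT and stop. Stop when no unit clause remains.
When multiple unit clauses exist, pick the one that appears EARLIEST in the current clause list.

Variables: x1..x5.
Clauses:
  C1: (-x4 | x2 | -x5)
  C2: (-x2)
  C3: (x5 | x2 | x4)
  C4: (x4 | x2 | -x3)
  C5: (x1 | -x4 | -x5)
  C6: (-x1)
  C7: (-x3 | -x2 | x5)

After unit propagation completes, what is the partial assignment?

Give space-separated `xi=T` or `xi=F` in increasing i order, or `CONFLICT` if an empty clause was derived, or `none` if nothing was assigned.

unit clause [-2] forces x2=F; simplify:
  drop 2 from [-4, 2, -5] -> [-4, -5]
  drop 2 from [5, 2, 4] -> [5, 4]
  drop 2 from [4, 2, -3] -> [4, -3]
  satisfied 2 clause(s); 5 remain; assigned so far: [2]
unit clause [-1] forces x1=F; simplify:
  drop 1 from [1, -4, -5] -> [-4, -5]
  satisfied 1 clause(s); 4 remain; assigned so far: [1, 2]

Answer: x1=F x2=F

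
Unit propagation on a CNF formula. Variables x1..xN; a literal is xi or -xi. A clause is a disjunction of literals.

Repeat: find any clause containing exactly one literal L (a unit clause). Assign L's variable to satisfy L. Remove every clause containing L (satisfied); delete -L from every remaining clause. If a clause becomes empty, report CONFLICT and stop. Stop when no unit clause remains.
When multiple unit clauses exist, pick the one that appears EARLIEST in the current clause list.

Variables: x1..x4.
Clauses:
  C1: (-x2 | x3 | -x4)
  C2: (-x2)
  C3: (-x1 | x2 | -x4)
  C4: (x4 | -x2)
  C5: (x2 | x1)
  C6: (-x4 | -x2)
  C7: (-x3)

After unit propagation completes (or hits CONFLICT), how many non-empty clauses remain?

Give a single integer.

unit clause [-2] forces x2=F; simplify:
  drop 2 from [-1, 2, -4] -> [-1, -4]
  drop 2 from [2, 1] -> [1]
  satisfied 4 clause(s); 3 remain; assigned so far: [2]
unit clause [1] forces x1=T; simplify:
  drop -1 from [-1, -4] -> [-4]
  satisfied 1 clause(s); 2 remain; assigned so far: [1, 2]
unit clause [-4] forces x4=F; simplify:
  satisfied 1 clause(s); 1 remain; assigned so far: [1, 2, 4]
unit clause [-3] forces x3=F; simplify:
  satisfied 1 clause(s); 0 remain; assigned so far: [1, 2, 3, 4]

Answer: 0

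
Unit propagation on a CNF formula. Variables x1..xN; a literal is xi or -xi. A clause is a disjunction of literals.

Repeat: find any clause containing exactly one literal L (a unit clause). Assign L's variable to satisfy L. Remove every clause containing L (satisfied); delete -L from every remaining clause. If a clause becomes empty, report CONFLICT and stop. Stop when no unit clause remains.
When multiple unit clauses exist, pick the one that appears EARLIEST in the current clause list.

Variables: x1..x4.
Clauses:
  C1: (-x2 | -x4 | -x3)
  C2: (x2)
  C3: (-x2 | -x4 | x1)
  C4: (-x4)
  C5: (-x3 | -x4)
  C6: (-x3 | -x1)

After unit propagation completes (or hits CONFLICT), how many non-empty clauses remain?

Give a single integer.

Answer: 1

Derivation:
unit clause [2] forces x2=T; simplify:
  drop -2 from [-2, -4, -3] -> [-4, -3]
  drop -2 from [-2, -4, 1] -> [-4, 1]
  satisfied 1 clause(s); 5 remain; assigned so far: [2]
unit clause [-4] forces x4=F; simplify:
  satisfied 4 clause(s); 1 remain; assigned so far: [2, 4]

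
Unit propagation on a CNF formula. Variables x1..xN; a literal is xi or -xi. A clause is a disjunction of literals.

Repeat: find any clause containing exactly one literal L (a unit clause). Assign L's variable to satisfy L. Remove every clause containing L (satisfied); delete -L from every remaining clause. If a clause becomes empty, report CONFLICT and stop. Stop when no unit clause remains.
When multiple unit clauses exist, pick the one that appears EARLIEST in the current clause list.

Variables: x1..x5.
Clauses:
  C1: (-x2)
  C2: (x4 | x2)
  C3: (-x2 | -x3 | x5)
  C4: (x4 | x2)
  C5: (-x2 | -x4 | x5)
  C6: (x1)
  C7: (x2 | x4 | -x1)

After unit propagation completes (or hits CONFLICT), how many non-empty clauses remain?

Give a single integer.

unit clause [-2] forces x2=F; simplify:
  drop 2 from [4, 2] -> [4]
  drop 2 from [4, 2] -> [4]
  drop 2 from [2, 4, -1] -> [4, -1]
  satisfied 3 clause(s); 4 remain; assigned so far: [2]
unit clause [4] forces x4=T; simplify:
  satisfied 3 clause(s); 1 remain; assigned so far: [2, 4]
unit clause [1] forces x1=T; simplify:
  satisfied 1 clause(s); 0 remain; assigned so far: [1, 2, 4]

Answer: 0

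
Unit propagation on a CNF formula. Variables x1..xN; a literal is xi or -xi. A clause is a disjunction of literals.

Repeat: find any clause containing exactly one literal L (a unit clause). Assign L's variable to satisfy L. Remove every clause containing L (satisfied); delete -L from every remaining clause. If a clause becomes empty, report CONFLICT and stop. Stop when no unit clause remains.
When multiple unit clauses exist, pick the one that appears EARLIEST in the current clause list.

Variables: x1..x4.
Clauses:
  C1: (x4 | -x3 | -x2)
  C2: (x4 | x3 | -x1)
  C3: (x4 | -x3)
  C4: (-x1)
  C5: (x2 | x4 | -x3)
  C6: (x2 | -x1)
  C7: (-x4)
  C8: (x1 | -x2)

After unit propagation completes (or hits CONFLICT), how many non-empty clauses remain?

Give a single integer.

unit clause [-1] forces x1=F; simplify:
  drop 1 from [1, -2] -> [-2]
  satisfied 3 clause(s); 5 remain; assigned so far: [1]
unit clause [-4] forces x4=F; simplify:
  drop 4 from [4, -3, -2] -> [-3, -2]
  drop 4 from [4, -3] -> [-3]
  drop 4 from [2, 4, -3] -> [2, -3]
  satisfied 1 clause(s); 4 remain; assigned so far: [1, 4]
unit clause [-3] forces x3=F; simplify:
  satisfied 3 clause(s); 1 remain; assigned so far: [1, 3, 4]
unit clause [-2] forces x2=F; simplify:
  satisfied 1 clause(s); 0 remain; assigned so far: [1, 2, 3, 4]

Answer: 0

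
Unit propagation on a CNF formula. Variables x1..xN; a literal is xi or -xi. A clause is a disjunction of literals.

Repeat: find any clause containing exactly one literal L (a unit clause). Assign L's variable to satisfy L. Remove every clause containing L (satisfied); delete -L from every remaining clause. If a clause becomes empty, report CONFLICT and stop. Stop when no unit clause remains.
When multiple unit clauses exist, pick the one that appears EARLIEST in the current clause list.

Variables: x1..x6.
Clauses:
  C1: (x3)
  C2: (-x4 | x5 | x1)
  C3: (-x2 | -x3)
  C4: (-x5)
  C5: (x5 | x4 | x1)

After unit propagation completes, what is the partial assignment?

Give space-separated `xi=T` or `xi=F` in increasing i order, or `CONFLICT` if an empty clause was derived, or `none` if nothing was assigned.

unit clause [3] forces x3=T; simplify:
  drop -3 from [-2, -3] -> [-2]
  satisfied 1 clause(s); 4 remain; assigned so far: [3]
unit clause [-2] forces x2=F; simplify:
  satisfied 1 clause(s); 3 remain; assigned so far: [2, 3]
unit clause [-5] forces x5=F; simplify:
  drop 5 from [-4, 5, 1] -> [-4, 1]
  drop 5 from [5, 4, 1] -> [4, 1]
  satisfied 1 clause(s); 2 remain; assigned so far: [2, 3, 5]

Answer: x2=F x3=T x5=F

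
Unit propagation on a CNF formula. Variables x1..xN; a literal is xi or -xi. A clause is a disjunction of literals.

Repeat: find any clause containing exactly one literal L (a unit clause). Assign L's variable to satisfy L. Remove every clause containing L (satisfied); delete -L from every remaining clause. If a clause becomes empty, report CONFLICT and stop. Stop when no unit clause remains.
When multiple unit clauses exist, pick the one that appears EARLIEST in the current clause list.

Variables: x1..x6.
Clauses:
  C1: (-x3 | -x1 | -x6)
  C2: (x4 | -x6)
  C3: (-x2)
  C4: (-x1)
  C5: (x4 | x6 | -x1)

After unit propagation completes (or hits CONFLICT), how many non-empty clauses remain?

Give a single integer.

Answer: 1

Derivation:
unit clause [-2] forces x2=F; simplify:
  satisfied 1 clause(s); 4 remain; assigned so far: [2]
unit clause [-1] forces x1=F; simplify:
  satisfied 3 clause(s); 1 remain; assigned so far: [1, 2]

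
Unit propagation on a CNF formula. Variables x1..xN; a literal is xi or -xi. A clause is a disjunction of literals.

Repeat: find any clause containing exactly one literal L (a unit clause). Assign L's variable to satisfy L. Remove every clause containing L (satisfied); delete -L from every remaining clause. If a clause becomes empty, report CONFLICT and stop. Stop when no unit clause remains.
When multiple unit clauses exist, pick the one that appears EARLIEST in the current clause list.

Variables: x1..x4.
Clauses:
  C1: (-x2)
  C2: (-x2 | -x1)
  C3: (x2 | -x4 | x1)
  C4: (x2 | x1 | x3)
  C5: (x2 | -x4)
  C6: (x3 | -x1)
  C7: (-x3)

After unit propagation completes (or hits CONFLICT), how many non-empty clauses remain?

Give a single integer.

Answer: 0

Derivation:
unit clause [-2] forces x2=F; simplify:
  drop 2 from [2, -4, 1] -> [-4, 1]
  drop 2 from [2, 1, 3] -> [1, 3]
  drop 2 from [2, -4] -> [-4]
  satisfied 2 clause(s); 5 remain; assigned so far: [2]
unit clause [-4] forces x4=F; simplify:
  satisfied 2 clause(s); 3 remain; assigned so far: [2, 4]
unit clause [-3] forces x3=F; simplify:
  drop 3 from [1, 3] -> [1]
  drop 3 from [3, -1] -> [-1]
  satisfied 1 clause(s); 2 remain; assigned so far: [2, 3, 4]
unit clause [1] forces x1=T; simplify:
  drop -1 from [-1] -> [] (empty!)
  satisfied 1 clause(s); 1 remain; assigned so far: [1, 2, 3, 4]
CONFLICT (empty clause)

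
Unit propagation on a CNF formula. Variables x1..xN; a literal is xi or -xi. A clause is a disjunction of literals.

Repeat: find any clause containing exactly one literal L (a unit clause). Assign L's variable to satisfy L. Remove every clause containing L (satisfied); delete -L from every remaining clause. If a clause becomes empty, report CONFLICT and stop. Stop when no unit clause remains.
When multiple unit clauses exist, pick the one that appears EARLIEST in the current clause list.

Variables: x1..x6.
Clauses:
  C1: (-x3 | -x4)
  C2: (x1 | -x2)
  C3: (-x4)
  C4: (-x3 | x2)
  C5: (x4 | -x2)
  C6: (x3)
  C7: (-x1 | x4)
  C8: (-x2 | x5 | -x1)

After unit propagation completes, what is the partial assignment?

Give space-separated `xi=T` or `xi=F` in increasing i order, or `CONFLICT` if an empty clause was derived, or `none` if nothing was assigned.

unit clause [-4] forces x4=F; simplify:
  drop 4 from [4, -2] -> [-2]
  drop 4 from [-1, 4] -> [-1]
  satisfied 2 clause(s); 6 remain; assigned so far: [4]
unit clause [-2] forces x2=F; simplify:
  drop 2 from [-3, 2] -> [-3]
  satisfied 3 clause(s); 3 remain; assigned so far: [2, 4]
unit clause [-3] forces x3=F; simplify:
  drop 3 from [3] -> [] (empty!)
  satisfied 1 clause(s); 2 remain; assigned so far: [2, 3, 4]
CONFLICT (empty clause)

Answer: CONFLICT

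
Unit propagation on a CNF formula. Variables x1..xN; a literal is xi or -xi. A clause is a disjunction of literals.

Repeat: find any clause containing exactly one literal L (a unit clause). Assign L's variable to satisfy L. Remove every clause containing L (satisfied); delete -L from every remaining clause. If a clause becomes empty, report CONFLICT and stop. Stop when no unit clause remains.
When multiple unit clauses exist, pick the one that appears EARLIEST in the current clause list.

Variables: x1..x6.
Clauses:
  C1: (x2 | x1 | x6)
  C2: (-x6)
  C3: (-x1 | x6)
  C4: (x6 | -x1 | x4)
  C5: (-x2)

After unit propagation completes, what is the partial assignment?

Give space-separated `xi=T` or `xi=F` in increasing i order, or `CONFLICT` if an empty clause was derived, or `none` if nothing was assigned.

unit clause [-6] forces x6=F; simplify:
  drop 6 from [2, 1, 6] -> [2, 1]
  drop 6 from [-1, 6] -> [-1]
  drop 6 from [6, -1, 4] -> [-1, 4]
  satisfied 1 clause(s); 4 remain; assigned so far: [6]
unit clause [-1] forces x1=F; simplify:
  drop 1 from [2, 1] -> [2]
  satisfied 2 clause(s); 2 remain; assigned so far: [1, 6]
unit clause [2] forces x2=T; simplify:
  drop -2 from [-2] -> [] (empty!)
  satisfied 1 clause(s); 1 remain; assigned so far: [1, 2, 6]
CONFLICT (empty clause)

Answer: CONFLICT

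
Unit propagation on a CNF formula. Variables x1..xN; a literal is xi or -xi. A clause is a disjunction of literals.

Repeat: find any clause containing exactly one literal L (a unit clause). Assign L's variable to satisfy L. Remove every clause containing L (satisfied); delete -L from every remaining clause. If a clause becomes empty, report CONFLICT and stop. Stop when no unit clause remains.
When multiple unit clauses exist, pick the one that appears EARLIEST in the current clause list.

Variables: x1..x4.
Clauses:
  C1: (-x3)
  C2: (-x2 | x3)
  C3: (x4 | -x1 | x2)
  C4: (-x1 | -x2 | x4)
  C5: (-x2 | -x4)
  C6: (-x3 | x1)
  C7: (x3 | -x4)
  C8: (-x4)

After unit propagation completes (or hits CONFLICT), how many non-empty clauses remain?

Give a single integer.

Answer: 0

Derivation:
unit clause [-3] forces x3=F; simplify:
  drop 3 from [-2, 3] -> [-2]
  drop 3 from [3, -4] -> [-4]
  satisfied 2 clause(s); 6 remain; assigned so far: [3]
unit clause [-2] forces x2=F; simplify:
  drop 2 from [4, -1, 2] -> [4, -1]
  satisfied 3 clause(s); 3 remain; assigned so far: [2, 3]
unit clause [-4] forces x4=F; simplify:
  drop 4 from [4, -1] -> [-1]
  satisfied 2 clause(s); 1 remain; assigned so far: [2, 3, 4]
unit clause [-1] forces x1=F; simplify:
  satisfied 1 clause(s); 0 remain; assigned so far: [1, 2, 3, 4]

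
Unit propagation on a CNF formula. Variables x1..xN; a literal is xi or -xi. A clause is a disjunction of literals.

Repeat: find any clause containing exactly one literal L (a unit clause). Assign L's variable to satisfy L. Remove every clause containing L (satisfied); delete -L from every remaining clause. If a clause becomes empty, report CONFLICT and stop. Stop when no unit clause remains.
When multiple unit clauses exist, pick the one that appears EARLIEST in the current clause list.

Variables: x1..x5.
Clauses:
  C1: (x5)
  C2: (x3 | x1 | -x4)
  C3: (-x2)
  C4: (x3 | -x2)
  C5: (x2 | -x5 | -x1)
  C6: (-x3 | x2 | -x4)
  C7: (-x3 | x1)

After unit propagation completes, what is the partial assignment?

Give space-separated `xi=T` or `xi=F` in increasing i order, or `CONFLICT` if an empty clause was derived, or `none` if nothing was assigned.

unit clause [5] forces x5=T; simplify:
  drop -5 from [2, -5, -1] -> [2, -1]
  satisfied 1 clause(s); 6 remain; assigned so far: [5]
unit clause [-2] forces x2=F; simplify:
  drop 2 from [2, -1] -> [-1]
  drop 2 from [-3, 2, -4] -> [-3, -4]
  satisfied 2 clause(s); 4 remain; assigned so far: [2, 5]
unit clause [-1] forces x1=F; simplify:
  drop 1 from [3, 1, -4] -> [3, -4]
  drop 1 from [-3, 1] -> [-3]
  satisfied 1 clause(s); 3 remain; assigned so far: [1, 2, 5]
unit clause [-3] forces x3=F; simplify:
  drop 3 from [3, -4] -> [-4]
  satisfied 2 clause(s); 1 remain; assigned so far: [1, 2, 3, 5]
unit clause [-4] forces x4=F; simplify:
  satisfied 1 clause(s); 0 remain; assigned so far: [1, 2, 3, 4, 5]

Answer: x1=F x2=F x3=F x4=F x5=T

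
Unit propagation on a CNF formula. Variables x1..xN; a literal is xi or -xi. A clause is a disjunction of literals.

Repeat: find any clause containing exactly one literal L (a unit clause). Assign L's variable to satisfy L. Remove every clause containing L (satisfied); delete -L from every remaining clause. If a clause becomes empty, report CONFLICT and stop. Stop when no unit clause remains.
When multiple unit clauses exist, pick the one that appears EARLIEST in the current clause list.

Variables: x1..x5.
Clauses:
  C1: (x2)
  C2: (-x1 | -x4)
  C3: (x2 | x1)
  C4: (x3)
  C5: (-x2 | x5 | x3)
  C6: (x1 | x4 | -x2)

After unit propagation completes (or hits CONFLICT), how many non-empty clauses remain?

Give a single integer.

Answer: 2

Derivation:
unit clause [2] forces x2=T; simplify:
  drop -2 from [-2, 5, 3] -> [5, 3]
  drop -2 from [1, 4, -2] -> [1, 4]
  satisfied 2 clause(s); 4 remain; assigned so far: [2]
unit clause [3] forces x3=T; simplify:
  satisfied 2 clause(s); 2 remain; assigned so far: [2, 3]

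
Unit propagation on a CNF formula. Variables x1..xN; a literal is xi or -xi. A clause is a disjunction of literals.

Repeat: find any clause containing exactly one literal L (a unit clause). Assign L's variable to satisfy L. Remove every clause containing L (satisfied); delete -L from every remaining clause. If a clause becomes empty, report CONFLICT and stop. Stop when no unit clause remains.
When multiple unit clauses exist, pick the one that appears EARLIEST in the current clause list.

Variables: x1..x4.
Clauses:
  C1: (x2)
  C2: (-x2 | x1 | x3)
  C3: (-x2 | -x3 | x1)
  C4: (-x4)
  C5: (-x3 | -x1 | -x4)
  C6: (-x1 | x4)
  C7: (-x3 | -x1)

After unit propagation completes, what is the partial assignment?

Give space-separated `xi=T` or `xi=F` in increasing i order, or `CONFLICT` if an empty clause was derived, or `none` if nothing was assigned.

unit clause [2] forces x2=T; simplify:
  drop -2 from [-2, 1, 3] -> [1, 3]
  drop -2 from [-2, -3, 1] -> [-3, 1]
  satisfied 1 clause(s); 6 remain; assigned so far: [2]
unit clause [-4] forces x4=F; simplify:
  drop 4 from [-1, 4] -> [-1]
  satisfied 2 clause(s); 4 remain; assigned so far: [2, 4]
unit clause [-1] forces x1=F; simplify:
  drop 1 from [1, 3] -> [3]
  drop 1 from [-3, 1] -> [-3]
  satisfied 2 clause(s); 2 remain; assigned so far: [1, 2, 4]
unit clause [3] forces x3=T; simplify:
  drop -3 from [-3] -> [] (empty!)
  satisfied 1 clause(s); 1 remain; assigned so far: [1, 2, 3, 4]
CONFLICT (empty clause)

Answer: CONFLICT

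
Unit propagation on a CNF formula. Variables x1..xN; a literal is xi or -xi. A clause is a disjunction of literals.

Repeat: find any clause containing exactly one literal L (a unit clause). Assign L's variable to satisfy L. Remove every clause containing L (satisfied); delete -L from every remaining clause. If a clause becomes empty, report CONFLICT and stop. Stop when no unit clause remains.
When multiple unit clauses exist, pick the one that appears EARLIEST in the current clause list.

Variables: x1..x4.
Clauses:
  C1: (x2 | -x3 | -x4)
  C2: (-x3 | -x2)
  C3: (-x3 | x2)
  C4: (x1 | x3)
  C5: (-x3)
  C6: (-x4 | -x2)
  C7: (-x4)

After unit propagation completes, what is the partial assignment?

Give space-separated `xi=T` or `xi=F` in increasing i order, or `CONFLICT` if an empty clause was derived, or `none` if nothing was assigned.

Answer: x1=T x3=F x4=F

Derivation:
unit clause [-3] forces x3=F; simplify:
  drop 3 from [1, 3] -> [1]
  satisfied 4 clause(s); 3 remain; assigned so far: [3]
unit clause [1] forces x1=T; simplify:
  satisfied 1 clause(s); 2 remain; assigned so far: [1, 3]
unit clause [-4] forces x4=F; simplify:
  satisfied 2 clause(s); 0 remain; assigned so far: [1, 3, 4]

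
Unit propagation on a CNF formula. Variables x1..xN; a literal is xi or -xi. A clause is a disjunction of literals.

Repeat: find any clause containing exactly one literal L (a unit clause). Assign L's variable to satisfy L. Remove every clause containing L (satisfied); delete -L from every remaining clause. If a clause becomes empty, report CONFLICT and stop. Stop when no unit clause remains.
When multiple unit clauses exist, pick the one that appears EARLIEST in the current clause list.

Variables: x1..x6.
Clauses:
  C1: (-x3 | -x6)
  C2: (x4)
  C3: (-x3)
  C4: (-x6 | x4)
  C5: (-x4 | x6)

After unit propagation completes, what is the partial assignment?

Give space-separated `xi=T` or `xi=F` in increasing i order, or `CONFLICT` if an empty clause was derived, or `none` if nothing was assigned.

Answer: x3=F x4=T x6=T

Derivation:
unit clause [4] forces x4=T; simplify:
  drop -4 from [-4, 6] -> [6]
  satisfied 2 clause(s); 3 remain; assigned so far: [4]
unit clause [-3] forces x3=F; simplify:
  satisfied 2 clause(s); 1 remain; assigned so far: [3, 4]
unit clause [6] forces x6=T; simplify:
  satisfied 1 clause(s); 0 remain; assigned so far: [3, 4, 6]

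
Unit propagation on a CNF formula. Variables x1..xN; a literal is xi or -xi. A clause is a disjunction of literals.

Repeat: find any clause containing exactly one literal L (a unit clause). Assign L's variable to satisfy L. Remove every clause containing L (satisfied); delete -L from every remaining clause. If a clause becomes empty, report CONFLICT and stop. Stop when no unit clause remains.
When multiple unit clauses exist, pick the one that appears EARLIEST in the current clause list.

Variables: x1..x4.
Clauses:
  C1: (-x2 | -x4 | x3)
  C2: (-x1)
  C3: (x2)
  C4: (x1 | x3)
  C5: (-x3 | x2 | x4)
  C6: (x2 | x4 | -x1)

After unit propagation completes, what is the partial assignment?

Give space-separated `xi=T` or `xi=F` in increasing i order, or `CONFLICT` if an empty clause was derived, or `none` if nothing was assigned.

Answer: x1=F x2=T x3=T

Derivation:
unit clause [-1] forces x1=F; simplify:
  drop 1 from [1, 3] -> [3]
  satisfied 2 clause(s); 4 remain; assigned so far: [1]
unit clause [2] forces x2=T; simplify:
  drop -2 from [-2, -4, 3] -> [-4, 3]
  satisfied 2 clause(s); 2 remain; assigned so far: [1, 2]
unit clause [3] forces x3=T; simplify:
  satisfied 2 clause(s); 0 remain; assigned so far: [1, 2, 3]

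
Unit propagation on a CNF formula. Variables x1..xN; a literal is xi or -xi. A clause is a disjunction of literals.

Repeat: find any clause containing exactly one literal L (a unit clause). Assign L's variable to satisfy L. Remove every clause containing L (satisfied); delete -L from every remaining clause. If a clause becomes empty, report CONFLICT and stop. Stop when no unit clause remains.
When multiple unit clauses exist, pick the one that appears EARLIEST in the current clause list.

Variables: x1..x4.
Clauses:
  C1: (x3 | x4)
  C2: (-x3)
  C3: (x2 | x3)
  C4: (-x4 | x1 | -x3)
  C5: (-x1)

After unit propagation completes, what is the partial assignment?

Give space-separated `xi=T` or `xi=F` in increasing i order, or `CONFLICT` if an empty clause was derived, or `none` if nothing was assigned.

unit clause [-3] forces x3=F; simplify:
  drop 3 from [3, 4] -> [4]
  drop 3 from [2, 3] -> [2]
  satisfied 2 clause(s); 3 remain; assigned so far: [3]
unit clause [4] forces x4=T; simplify:
  satisfied 1 clause(s); 2 remain; assigned so far: [3, 4]
unit clause [2] forces x2=T; simplify:
  satisfied 1 clause(s); 1 remain; assigned so far: [2, 3, 4]
unit clause [-1] forces x1=F; simplify:
  satisfied 1 clause(s); 0 remain; assigned so far: [1, 2, 3, 4]

Answer: x1=F x2=T x3=F x4=T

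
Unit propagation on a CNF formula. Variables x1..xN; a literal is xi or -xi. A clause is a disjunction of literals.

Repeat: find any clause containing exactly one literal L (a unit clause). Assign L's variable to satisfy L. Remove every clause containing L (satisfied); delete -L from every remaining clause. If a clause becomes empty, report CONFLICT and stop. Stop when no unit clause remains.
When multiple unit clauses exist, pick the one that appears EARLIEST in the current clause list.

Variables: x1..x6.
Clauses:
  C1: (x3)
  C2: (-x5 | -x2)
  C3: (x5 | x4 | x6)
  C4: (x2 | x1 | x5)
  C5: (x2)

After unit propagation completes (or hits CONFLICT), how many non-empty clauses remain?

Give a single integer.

unit clause [3] forces x3=T; simplify:
  satisfied 1 clause(s); 4 remain; assigned so far: [3]
unit clause [2] forces x2=T; simplify:
  drop -2 from [-5, -2] -> [-5]
  satisfied 2 clause(s); 2 remain; assigned so far: [2, 3]
unit clause [-5] forces x5=F; simplify:
  drop 5 from [5, 4, 6] -> [4, 6]
  satisfied 1 clause(s); 1 remain; assigned so far: [2, 3, 5]

Answer: 1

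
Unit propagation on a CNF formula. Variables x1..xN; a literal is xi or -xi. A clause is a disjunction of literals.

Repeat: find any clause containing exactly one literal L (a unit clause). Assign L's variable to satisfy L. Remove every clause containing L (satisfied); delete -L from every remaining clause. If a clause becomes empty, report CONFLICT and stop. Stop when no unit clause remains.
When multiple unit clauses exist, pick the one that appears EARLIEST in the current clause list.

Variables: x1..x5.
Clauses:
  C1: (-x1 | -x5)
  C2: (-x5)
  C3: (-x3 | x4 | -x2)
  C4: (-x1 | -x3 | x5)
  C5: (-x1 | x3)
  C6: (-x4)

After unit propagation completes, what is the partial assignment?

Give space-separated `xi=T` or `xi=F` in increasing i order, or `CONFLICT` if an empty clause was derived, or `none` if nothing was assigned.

unit clause [-5] forces x5=F; simplify:
  drop 5 from [-1, -3, 5] -> [-1, -3]
  satisfied 2 clause(s); 4 remain; assigned so far: [5]
unit clause [-4] forces x4=F; simplify:
  drop 4 from [-3, 4, -2] -> [-3, -2]
  satisfied 1 clause(s); 3 remain; assigned so far: [4, 5]

Answer: x4=F x5=F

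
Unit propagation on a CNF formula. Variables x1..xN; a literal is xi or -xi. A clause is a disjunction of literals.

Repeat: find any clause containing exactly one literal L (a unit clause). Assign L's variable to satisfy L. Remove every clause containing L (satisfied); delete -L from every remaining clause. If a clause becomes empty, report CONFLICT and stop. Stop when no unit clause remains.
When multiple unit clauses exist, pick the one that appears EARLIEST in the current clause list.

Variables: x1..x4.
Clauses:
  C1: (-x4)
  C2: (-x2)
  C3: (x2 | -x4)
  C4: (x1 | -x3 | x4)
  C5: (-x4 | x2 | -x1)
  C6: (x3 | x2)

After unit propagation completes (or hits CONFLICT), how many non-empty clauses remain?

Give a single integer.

Answer: 0

Derivation:
unit clause [-4] forces x4=F; simplify:
  drop 4 from [1, -3, 4] -> [1, -3]
  satisfied 3 clause(s); 3 remain; assigned so far: [4]
unit clause [-2] forces x2=F; simplify:
  drop 2 from [3, 2] -> [3]
  satisfied 1 clause(s); 2 remain; assigned so far: [2, 4]
unit clause [3] forces x3=T; simplify:
  drop -3 from [1, -3] -> [1]
  satisfied 1 clause(s); 1 remain; assigned so far: [2, 3, 4]
unit clause [1] forces x1=T; simplify:
  satisfied 1 clause(s); 0 remain; assigned so far: [1, 2, 3, 4]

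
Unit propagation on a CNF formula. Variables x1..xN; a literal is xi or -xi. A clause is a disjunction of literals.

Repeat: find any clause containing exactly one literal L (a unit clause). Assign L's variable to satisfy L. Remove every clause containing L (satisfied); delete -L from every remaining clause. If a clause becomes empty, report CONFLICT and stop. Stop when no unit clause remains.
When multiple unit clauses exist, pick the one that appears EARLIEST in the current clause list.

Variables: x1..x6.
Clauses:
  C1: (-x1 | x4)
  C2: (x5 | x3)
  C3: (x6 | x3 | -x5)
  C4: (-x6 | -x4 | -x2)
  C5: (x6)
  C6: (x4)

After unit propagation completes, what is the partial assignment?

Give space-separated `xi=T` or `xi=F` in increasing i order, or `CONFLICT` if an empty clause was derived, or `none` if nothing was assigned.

Answer: x2=F x4=T x6=T

Derivation:
unit clause [6] forces x6=T; simplify:
  drop -6 from [-6, -4, -2] -> [-4, -2]
  satisfied 2 clause(s); 4 remain; assigned so far: [6]
unit clause [4] forces x4=T; simplify:
  drop -4 from [-4, -2] -> [-2]
  satisfied 2 clause(s); 2 remain; assigned so far: [4, 6]
unit clause [-2] forces x2=F; simplify:
  satisfied 1 clause(s); 1 remain; assigned so far: [2, 4, 6]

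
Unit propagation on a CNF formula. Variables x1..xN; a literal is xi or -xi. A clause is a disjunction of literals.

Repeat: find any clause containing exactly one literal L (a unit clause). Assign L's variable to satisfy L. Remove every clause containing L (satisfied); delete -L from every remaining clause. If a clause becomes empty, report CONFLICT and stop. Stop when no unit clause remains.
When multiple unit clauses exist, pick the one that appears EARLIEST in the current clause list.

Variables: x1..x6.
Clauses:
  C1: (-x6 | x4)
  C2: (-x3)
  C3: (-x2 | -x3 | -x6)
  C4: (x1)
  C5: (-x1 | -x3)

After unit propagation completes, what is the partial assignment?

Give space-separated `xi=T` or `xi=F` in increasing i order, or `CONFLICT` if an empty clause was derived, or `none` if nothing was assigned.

Answer: x1=T x3=F

Derivation:
unit clause [-3] forces x3=F; simplify:
  satisfied 3 clause(s); 2 remain; assigned so far: [3]
unit clause [1] forces x1=T; simplify:
  satisfied 1 clause(s); 1 remain; assigned so far: [1, 3]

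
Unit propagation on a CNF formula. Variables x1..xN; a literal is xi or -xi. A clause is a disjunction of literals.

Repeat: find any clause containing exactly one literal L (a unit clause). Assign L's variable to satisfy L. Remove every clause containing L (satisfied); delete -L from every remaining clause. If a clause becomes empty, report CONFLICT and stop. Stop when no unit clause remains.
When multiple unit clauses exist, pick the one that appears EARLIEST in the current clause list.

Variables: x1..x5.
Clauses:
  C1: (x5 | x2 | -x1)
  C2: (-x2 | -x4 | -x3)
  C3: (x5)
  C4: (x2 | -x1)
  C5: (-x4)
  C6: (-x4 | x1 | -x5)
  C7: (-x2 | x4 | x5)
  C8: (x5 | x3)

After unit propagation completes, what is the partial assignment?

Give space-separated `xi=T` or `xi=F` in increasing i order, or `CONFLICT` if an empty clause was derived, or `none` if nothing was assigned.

Answer: x4=F x5=T

Derivation:
unit clause [5] forces x5=T; simplify:
  drop -5 from [-4, 1, -5] -> [-4, 1]
  satisfied 4 clause(s); 4 remain; assigned so far: [5]
unit clause [-4] forces x4=F; simplify:
  satisfied 3 clause(s); 1 remain; assigned so far: [4, 5]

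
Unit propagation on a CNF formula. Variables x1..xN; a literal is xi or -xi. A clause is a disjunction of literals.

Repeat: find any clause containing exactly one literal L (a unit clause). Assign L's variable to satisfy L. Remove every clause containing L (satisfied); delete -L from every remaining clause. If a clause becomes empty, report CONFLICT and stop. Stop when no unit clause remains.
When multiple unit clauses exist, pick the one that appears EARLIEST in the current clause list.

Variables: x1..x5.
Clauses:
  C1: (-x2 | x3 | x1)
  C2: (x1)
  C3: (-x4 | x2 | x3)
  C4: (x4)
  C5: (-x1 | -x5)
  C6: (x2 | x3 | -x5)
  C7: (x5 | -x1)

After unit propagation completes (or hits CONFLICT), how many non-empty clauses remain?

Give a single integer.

Answer: 1

Derivation:
unit clause [1] forces x1=T; simplify:
  drop -1 from [-1, -5] -> [-5]
  drop -1 from [5, -1] -> [5]
  satisfied 2 clause(s); 5 remain; assigned so far: [1]
unit clause [4] forces x4=T; simplify:
  drop -4 from [-4, 2, 3] -> [2, 3]
  satisfied 1 clause(s); 4 remain; assigned so far: [1, 4]
unit clause [-5] forces x5=F; simplify:
  drop 5 from [5] -> [] (empty!)
  satisfied 2 clause(s); 2 remain; assigned so far: [1, 4, 5]
CONFLICT (empty clause)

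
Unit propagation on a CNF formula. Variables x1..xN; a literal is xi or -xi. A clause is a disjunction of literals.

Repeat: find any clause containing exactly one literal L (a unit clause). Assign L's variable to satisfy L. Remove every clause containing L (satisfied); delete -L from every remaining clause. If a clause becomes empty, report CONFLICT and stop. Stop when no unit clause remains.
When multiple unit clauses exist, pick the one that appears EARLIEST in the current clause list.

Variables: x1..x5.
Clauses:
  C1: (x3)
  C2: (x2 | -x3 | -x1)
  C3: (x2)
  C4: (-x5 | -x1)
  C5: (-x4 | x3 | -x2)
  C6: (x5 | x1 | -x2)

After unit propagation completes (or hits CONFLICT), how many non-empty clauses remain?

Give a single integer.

unit clause [3] forces x3=T; simplify:
  drop -3 from [2, -3, -1] -> [2, -1]
  satisfied 2 clause(s); 4 remain; assigned so far: [3]
unit clause [2] forces x2=T; simplify:
  drop -2 from [5, 1, -2] -> [5, 1]
  satisfied 2 clause(s); 2 remain; assigned so far: [2, 3]

Answer: 2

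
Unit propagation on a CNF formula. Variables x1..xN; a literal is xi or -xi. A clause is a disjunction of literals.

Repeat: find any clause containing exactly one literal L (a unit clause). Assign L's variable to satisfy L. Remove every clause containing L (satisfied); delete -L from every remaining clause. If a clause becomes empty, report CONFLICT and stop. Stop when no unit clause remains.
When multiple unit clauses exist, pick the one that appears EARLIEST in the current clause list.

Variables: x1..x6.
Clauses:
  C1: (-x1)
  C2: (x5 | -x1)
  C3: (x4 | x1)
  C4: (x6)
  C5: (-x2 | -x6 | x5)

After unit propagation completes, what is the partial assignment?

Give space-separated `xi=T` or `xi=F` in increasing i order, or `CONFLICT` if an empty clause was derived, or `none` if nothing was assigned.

Answer: x1=F x4=T x6=T

Derivation:
unit clause [-1] forces x1=F; simplify:
  drop 1 from [4, 1] -> [4]
  satisfied 2 clause(s); 3 remain; assigned so far: [1]
unit clause [4] forces x4=T; simplify:
  satisfied 1 clause(s); 2 remain; assigned so far: [1, 4]
unit clause [6] forces x6=T; simplify:
  drop -6 from [-2, -6, 5] -> [-2, 5]
  satisfied 1 clause(s); 1 remain; assigned so far: [1, 4, 6]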